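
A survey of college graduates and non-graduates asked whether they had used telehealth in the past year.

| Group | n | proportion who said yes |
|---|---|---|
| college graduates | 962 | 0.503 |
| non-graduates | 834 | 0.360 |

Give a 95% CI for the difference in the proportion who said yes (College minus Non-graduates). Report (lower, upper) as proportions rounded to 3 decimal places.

The two standard errors are √(0.5030×0.4970/962) = 0.01612 and √(0.3600×0.6400/834) = 0.01662.
Because the samples are independent, SE_diff = √(0.01612² + 0.01662²) = 0.02315.
Using z* = 1.960 for 95%, ME = 1.960 × 0.02315 = 0.04537.
p̂₁ − p̂₂ = 0.1430; interval 0.1430 ± 0.04537 gives (0.098, 0.188).

(0.098, 0.188)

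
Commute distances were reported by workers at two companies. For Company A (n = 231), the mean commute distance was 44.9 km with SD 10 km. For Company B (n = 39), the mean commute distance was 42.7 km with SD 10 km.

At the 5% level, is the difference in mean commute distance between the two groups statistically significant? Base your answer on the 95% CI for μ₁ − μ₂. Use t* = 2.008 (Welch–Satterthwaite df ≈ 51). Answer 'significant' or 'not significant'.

Per-group SEs: s₁/√n₁ = 10/√231 = 0.6580, s₂/√n₂ = 10/√39 = 1.6013.
Unpooled SE of the difference: √(0.432964 + 2.56416169) = 1.7312.
Margin of error = t* · SE = 2.008 × 1.7312 = 3.4762.
x̄₁ − x̄₂ = 44.9 − 42.7 = 2.2000.
CI: 2.2000 ± 3.4762 = (-1.2762, 5.6762).
The interval (-1.2762, 5.6762) contains 0, so the difference is not significant.

not significant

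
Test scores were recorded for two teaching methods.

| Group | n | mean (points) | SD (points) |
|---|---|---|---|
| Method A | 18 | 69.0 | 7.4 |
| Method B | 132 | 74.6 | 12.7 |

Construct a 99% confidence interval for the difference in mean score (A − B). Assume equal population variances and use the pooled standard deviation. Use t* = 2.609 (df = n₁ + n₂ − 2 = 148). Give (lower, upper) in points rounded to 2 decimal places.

s_p = √[((n₁−1)s₁² + (n₂−1)s₂²)/(n₁+n₂−2)] = √[(17·7.4² + 131·12.7²)/148] = 12.2087.
SE = 12.2087·√(1/18 + 1/132) = 3.0676.
With t* = 2.609, margin = 2.609 × 3.0676 = 8.0034.
x̄₁ − x̄₂ = 69.0 − 74.6 = -5.6000; interval -5.6000 ± 8.0034 = (-13.60, 2.40).

(-13.60, 2.40)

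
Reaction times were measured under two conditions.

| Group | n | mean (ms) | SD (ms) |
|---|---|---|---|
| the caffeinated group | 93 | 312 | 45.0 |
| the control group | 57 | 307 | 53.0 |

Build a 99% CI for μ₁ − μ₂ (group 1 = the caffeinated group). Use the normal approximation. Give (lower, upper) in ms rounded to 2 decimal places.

Standard errors of each mean: 45.0/√93 = 4.6663 and 53.0/√57 = 7.0200.
SE(x̄₁ − x̄₂) = √(4.6663² + 7.0200²) = 8.4294 for independent samples with unequal variances.
With z* = 2.576, the margin is 2.576 × 8.4294 = 21.7141.
x̄₁ − x̄₂ = 312 − 307 = 5.0000; the interval is 5.0000 ± 21.7141 = (-16.71, 26.71).

(-16.71, 26.71)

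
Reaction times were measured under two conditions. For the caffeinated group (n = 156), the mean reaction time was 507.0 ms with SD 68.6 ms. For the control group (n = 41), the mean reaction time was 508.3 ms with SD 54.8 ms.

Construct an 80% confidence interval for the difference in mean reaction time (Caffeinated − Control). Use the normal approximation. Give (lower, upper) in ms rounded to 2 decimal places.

Per-group SEs: s₁/√n₁ = 68.6/√156 = 5.4924, s₂/√n₂ = 54.8/√41 = 8.5583.
Unpooled SE of the difference: √(30.16645776 + 73.24449889) = 10.1691.
Margin of error = z* · SE = 1.282 × 10.1691 = 13.0368.
x̄₁ − x̄₂ = 507.0 − 508.3 = -1.3000.
CI: -1.3000 ± 13.0368 = (-14.34, 11.74).

(-14.34, 11.74)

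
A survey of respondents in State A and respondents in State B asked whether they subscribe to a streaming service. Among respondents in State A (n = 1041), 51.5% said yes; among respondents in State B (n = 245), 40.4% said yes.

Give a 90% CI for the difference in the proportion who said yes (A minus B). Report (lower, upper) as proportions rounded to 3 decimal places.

Each SE is √(p̂(1−p̂)/n): √(0.5150·0.4850/1041) = 0.01549 and √(0.4040·0.5960/245) = 0.03135.
SE(p̂₁ − p̂₂) = √(SE₁² + SE₂²) = √(0.0002399401 + 0.0009828225) = 0.03497, since the two samples are independent.
At 90% confidence z* = 1.645; margin = 1.645 × 0.03497 = 0.05753.
The difference is 0.5150 − 0.4040 = 0.1110, so the interval is 0.1110 ± 0.05753 = (0.053, 0.169).

(0.053, 0.169)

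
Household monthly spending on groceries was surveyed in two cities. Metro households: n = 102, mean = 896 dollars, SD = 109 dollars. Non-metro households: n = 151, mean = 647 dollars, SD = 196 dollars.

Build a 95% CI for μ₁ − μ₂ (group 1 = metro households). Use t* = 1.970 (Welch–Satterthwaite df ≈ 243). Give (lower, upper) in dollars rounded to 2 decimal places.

(211.06, 286.94)

Standard errors of each mean: 109/√102 = 10.7926 and 196/√151 = 15.9503.
SE(x̄₁ − x̄₂) = √(10.7926² + 15.9503²) = 19.2586 for independent samples with unequal variances.
With t* = 1.970, the margin is 1.970 × 19.2586 = 37.9394.
x̄₁ − x̄₂ = 896 − 647 = 249.0000; the interval is 249.0000 ± 37.9394 = (211.06, 286.94).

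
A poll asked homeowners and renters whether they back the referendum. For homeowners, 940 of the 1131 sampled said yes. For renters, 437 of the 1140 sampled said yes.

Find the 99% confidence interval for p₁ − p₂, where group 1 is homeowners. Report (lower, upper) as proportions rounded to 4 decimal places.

(0.4009, 0.4947)

First, p̂₁ = 940/1131 = 0.8311; p̂₂ = 437/1140 = 0.3833.
The two standard errors are √(0.8311×0.1689/1131) = 0.01114 and √(0.3833×0.6167/1140) = 0.01440.
Because the samples are independent, SE_diff = √(0.01114² + 0.01440²) = 0.01821.
Using z* = 2.576 for 99%, ME = 2.576 × 0.01821 = 0.04691.
p̂₁ − p̂₂ = 0.4478; interval 0.4478 ± 0.04691 gives (0.4009, 0.4947).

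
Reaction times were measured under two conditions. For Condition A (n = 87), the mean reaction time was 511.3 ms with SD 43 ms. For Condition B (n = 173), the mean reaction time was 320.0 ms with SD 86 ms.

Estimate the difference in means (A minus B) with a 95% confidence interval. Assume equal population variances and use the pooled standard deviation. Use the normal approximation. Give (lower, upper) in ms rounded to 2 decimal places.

(172.11, 210.49)

Pooled variance s_p² = [86·43² + 172·86²] / (87+173−2) = 5547.0000, so s_p = 74.4782.
SE_diff = s_p·√(1/n₁ + 1/n₂) = 74.4782·√(1/87 + 1/173) = 9.7889.
z* = 1.960; margin = 1.960 × 9.7889 = 19.1862.
Difference = 511.3 − 320.0 = 191.3000.
191.3000 ± 19.1862 → (172.11, 210.49).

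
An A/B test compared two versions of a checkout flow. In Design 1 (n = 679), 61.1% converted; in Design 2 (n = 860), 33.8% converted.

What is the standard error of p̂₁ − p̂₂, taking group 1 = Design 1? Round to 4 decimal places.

Each SE is √(p̂(1−p̂)/n): √(0.6110·0.3890/679) = 0.01871 and √(0.3380·0.6620/860) = 0.01613.
SE(p̂₁ − p̂₂) = √(SE₁² + SE₂²) = √(0.0003500641 + 0.0002601769) = 0.02470, since the two samples are independent.

0.0247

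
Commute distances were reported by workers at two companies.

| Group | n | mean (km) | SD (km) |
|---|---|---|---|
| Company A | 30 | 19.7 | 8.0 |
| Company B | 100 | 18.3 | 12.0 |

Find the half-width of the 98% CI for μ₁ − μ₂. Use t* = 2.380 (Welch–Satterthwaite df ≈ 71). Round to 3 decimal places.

Standard errors of each mean: 8.0/√30 = 1.4606 and 12.0/√100 = 1.2000.
SE(x̄₁ − x̄₂) = √(1.4606² + 1.2000²) = 1.8903 for independent samples with unequal variances.
With t* = 2.380, the margin is 2.380 × 1.8903 = 4.4989.

4.499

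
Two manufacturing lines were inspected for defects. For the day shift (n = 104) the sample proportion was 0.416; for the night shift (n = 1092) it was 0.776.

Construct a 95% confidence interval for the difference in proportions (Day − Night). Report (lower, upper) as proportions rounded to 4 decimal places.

Each SE is √(p̂(1−p̂)/n): √(0.4160·0.5840/104) = 0.04833 and √(0.7760·0.2240/1092) = 0.01262.
SE(p̂₁ − p̂₂) = √(SE₁² + SE₂²) = √(0.0023357889 + 0.0001592644) = 0.04995, since the two samples are independent.
At 95% confidence z* = 1.960; margin = 1.960 × 0.04995 = 0.09790.
The difference is 0.4160 − 0.7760 = -0.3600, so the interval is -0.3600 ± 0.09790 = (-0.4579, -0.2621).

(-0.4579, -0.2621)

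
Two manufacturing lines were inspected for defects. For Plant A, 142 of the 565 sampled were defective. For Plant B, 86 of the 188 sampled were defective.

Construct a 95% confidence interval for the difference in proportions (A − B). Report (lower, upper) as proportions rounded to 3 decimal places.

(-0.286, -0.126)

Sample proportions: 142/565 = 0.2513, 86/188 = 0.4574.
Each SE is √(p̂(1−p̂)/n): √(0.2513·0.7487/565) = 0.01825 and √(0.4574·0.5426/188) = 0.03633.
SE(p̂₁ − p̂₂) = √(SE₁² + SE₂²) = √(0.0003330625 + 0.0013198689) = 0.04066, since the two samples are independent.
At 95% confidence z* = 1.960; margin = 1.960 × 0.04066 = 0.07969.
The difference is 0.2513 − 0.4574 = -0.2061, so the interval is -0.2061 ± 0.07969 = (-0.286, -0.126).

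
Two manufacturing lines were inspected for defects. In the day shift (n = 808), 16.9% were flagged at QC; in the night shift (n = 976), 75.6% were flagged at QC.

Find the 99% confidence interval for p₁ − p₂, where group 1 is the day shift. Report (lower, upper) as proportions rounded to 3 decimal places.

(-0.636, -0.538)

Each SE is √(p̂(1−p̂)/n): √(0.1690·0.8310/808) = 0.01318 and √(0.7560·0.2440/976) = 0.01375.
SE(p̂₁ − p̂₂) = √(SE₁² + SE₂²) = √(0.0001737124 + 0.0001890625) = 0.01905, since the two samples are independent.
At 99% confidence z* = 2.576; margin = 2.576 × 0.01905 = 0.04907.
The difference is 0.1690 − 0.7560 = -0.5870, so the interval is -0.5870 ± 0.04907 = (-0.636, -0.538).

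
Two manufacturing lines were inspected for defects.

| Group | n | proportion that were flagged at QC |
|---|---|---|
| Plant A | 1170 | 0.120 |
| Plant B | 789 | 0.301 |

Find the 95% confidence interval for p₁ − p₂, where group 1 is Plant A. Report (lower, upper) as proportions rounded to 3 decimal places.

(-0.218, -0.144)

SE₁ = √(p̂₁(1−p̂₁)/n₁) = √(0.1200·0.8800/1170) = 0.00950; SE₂ = √(0.3010·0.6990/789) = 0.01633.
Independent samples: SE of the difference = √(SE₁² + SE₂²) = √(0.00009025 + 0.0002666689) = 0.01889.
z* for 95% confidence is 1.960, so the margin of error is 1.960 × 0.01889 = 0.03702.
Point estimate p̂₁ − p̂₂ = 0.1200 − 0.3010 = -0.1810.
-0.1810 ± 0.03702 → (-0.218, -0.144).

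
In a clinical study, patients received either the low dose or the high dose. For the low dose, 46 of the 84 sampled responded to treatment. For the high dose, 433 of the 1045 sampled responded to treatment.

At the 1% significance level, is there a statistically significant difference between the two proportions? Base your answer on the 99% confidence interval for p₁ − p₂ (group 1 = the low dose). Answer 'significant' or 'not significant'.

not significant

First, p̂₁ = 46/84 = 0.5476; p̂₂ = 433/1045 = 0.4144.
The two standard errors are √(0.5476×0.4524/84) = 0.05431 and √(0.4144×0.5856/1045) = 0.01524.
Because the samples are independent, SE_diff = √(0.05431² + 0.01524²) = 0.05641.
Using z* = 2.576 for 99%, ME = 2.576 × 0.05641 = 0.14531.
p̂₁ − p̂₂ = 0.1332; interval 0.1332 ± 0.14531 gives (-0.01211, 0.27851).
The interval (-0.01211, 0.27851) contains 0, so the difference is not significant.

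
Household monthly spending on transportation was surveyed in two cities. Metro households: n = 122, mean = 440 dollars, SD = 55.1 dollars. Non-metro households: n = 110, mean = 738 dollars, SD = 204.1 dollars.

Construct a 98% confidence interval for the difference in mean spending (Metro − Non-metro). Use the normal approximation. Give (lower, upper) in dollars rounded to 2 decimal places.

(-344.73, -251.27)

SE₁ = s₁/√n₁ = 55.1/√122 = 4.9885; SE₂ = 204.1/√110 = 19.4602.
Independent samples, unequal variances: SE_diff = √(SE₁² + SE₂²) = √(24.88513225 + 378.69938404) = 20.0894.
z* = 2.326, so margin of error = 2.326 × 20.0894 = 46.7279.
Difference in means = 440 − 738 = -298.0000.
-298.0000 ± 46.7279 → (-344.73, -251.27).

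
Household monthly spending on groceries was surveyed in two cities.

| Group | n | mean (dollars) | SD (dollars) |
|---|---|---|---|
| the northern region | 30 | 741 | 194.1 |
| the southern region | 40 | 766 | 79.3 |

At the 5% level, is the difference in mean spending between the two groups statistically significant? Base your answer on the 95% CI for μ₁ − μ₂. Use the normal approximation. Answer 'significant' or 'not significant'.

Standard errors of each mean: 194.1/√30 = 35.4376 and 79.3/√40 = 12.5384.
SE(x̄₁ − x̄₂) = √(35.4376² + 12.5384²) = 37.5904 for independent samples with unequal variances.
With z* = 1.960, the margin is 1.960 × 37.5904 = 73.6772.
x̄₁ − x̄₂ = 741 − 766 = -25.0000; the interval is -25.0000 ± 73.6772 = (-98.6772, 48.6772).
The interval (-98.6772, 48.6772) contains 0, so the difference is not significant.

not significant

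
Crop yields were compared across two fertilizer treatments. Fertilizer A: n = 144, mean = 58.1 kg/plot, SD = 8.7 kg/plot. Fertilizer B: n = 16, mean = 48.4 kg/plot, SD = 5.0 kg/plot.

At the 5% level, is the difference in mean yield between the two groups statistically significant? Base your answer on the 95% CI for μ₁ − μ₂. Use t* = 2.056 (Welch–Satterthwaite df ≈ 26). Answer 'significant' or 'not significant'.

Per-group SEs: s₁/√n₁ = 8.7/√144 = 0.7250, s₂/√n₂ = 5.0/√16 = 1.2500.
Unpooled SE of the difference: √(0.525625 + 1.5625) = 1.4450.
Margin of error = t* · SE = 2.056 × 1.4450 = 2.9709.
x̄₁ − x̄₂ = 58.1 − 48.4 = 9.7000.
CI: 9.7000 ± 2.9709 = (6.7291, 12.6709).
The interval (6.7291, 12.6709) does not contain 0, so the difference is significant.

significant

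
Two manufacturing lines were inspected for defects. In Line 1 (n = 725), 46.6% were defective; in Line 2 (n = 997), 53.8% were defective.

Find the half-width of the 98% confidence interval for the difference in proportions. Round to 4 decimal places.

0.0566

SE₁ = √(p̂₁(1−p̂₁)/n₁) = √(0.4660·0.5340/725) = 0.01853; SE₂ = √(0.5380·0.4620/997) = 0.01579.
Independent samples: SE of the difference = √(SE₁² + SE₂²) = √(0.0003433609 + 0.0002493241) = 0.02435.
z* for 98% confidence is 2.326, so the margin of error is 2.326 × 0.02435 = 0.05664.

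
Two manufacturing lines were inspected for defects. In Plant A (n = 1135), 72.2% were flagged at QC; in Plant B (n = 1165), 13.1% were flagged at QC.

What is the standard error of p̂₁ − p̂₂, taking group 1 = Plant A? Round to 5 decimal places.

0.01657

The two standard errors are √(0.7220×0.2780/1135) = 0.01330 and √(0.1310×0.8690/1165) = 0.00989.
Because the samples are independent, SE_diff = √(0.01330² + 0.00989²) = 0.01657.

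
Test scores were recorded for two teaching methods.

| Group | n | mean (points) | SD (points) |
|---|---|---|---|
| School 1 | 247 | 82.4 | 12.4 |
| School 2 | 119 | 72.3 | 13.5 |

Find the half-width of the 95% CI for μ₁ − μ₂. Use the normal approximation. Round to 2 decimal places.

SE₁ = s₁/√n₁ = 12.4/√247 = 0.7890; SE₂ = 13.5/√119 = 1.2375.
Independent samples, unequal variances: SE_diff = √(SE₁² + SE₂²) = √(0.622521 + 1.53140625) = 1.4676.
z* = 1.960, so margin of error = 1.960 × 1.4676 = 2.8765.

2.88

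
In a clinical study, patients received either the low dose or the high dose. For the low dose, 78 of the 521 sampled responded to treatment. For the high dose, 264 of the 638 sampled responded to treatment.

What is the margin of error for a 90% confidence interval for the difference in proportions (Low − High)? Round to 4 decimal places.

0.0411

First, p̂₁ = 78/521 = 0.1497; p̂₂ = 264/638 = 0.4138.
The two standard errors are √(0.1497×0.8503/521) = 0.01563 and √(0.4138×0.5862/638) = 0.01950.
Because the samples are independent, SE_diff = √(0.01563² + 0.01950²) = 0.02499.
Using z* = 1.645 for 90%, ME = 1.645 × 0.02499 = 0.04111.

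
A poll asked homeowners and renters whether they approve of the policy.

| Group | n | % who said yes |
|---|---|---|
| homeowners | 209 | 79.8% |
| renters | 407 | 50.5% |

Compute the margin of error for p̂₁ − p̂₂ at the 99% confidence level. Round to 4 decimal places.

SE₁ = √(p̂₁(1−p̂₁)/n₁) = √(0.7980·0.2020/209) = 0.02777; SE₂ = √(0.5050·0.4950/407) = 0.02478.
Independent samples: SE of the difference = √(SE₁² + SE₂²) = √(0.0007711729 + 0.0006140484) = 0.03722.
z* for 99% confidence is 2.576, so the margin of error is 2.576 × 0.03722 = 0.09588.

0.0959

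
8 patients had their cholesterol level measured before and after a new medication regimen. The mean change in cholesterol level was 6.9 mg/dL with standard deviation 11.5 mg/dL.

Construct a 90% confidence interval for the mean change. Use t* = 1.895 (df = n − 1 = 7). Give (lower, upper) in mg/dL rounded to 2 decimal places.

This is a matched-pairs design, so SE = s_d/√n = 11.5/√8 = 4.0659.
Margin = 1.895 × 4.0659 = 7.7049; the interval is 6.9 ± 7.7049 = (-0.80, 14.60).

(-0.80, 14.60)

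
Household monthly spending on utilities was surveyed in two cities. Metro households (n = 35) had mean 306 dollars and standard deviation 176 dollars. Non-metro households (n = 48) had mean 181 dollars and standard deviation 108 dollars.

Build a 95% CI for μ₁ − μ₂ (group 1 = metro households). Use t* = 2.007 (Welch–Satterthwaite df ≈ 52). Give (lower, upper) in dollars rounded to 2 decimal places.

(57.59, 192.41)

SE₁ = s₁/√n₁ = 176/√35 = 29.7494; SE₂ = 108/√48 = 15.5885.
Independent samples, unequal variances: SE_diff = √(SE₁² + SE₂²) = √(885.02680036 + 243.00133225) = 33.5861.
t* = 2.007, so margin of error = 2.007 × 33.5861 = 67.4073.
Difference in means = 306 − 181 = 125.0000.
125.0000 ± 67.4073 → (57.59, 192.41).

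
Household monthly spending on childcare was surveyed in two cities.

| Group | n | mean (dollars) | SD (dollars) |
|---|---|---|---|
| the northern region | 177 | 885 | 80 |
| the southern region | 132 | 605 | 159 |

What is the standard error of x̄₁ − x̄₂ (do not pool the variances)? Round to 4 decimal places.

15.0891

SE₁ = s₁/√n₁ = 80/√177 = 6.0132; SE₂ = 159/√132 = 13.8392.
Independent samples, unequal variances: SE_diff = √(SE₁² + SE₂²) = √(36.15857424 + 191.52345664) = 15.0891.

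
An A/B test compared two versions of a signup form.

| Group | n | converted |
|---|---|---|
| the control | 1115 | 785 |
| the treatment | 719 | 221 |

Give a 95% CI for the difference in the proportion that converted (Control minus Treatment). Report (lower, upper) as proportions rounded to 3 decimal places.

(0.354, 0.440)

Sample proportions: 785/1115 = 0.7040, 221/719 = 0.3074.
Each SE is √(p̂(1−p̂)/n): √(0.7040·0.2960/1115) = 0.01367 and √(0.3074·0.6926/719) = 0.01721.
SE(p̂₁ − p̂₂) = √(SE₁² + SE₂²) = √(0.0001868689 + 0.0002961841) = 0.02198, since the two samples are independent.
At 95% confidence z* = 1.960; margin = 1.960 × 0.02198 = 0.04308.
The difference is 0.7040 − 0.3074 = 0.3966, so the interval is 0.3966 ± 0.04308 = (0.354, 0.440).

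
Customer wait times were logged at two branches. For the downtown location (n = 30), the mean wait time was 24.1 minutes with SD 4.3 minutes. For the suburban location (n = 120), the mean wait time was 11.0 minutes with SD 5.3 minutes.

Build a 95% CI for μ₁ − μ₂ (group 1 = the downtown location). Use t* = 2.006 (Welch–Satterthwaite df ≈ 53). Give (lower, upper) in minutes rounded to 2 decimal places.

(11.25, 14.95)

Per-group SEs: s₁/√n₁ = 4.3/√30 = 0.7851, s₂/√n₂ = 5.3/√120 = 0.4838.
Unpooled SE of the difference: √(0.61638201 + 0.23406244) = 0.9222.
Margin of error = t* · SE = 2.006 × 0.9222 = 1.8499.
x̄₁ − x̄₂ = 24.1 − 11.0 = 13.1000.
CI: 13.1000 ± 1.8499 = (11.25, 14.95).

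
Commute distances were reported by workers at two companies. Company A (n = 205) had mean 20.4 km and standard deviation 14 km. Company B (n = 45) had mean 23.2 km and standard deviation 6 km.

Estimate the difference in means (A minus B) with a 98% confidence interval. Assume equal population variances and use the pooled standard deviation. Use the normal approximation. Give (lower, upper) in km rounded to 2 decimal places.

(-7.76, 2.16)

Pooled variance s_p² = [204·14² + 44·6²] / (205+45−2) = 167.6129, so s_p = 12.9465.
SE_diff = s_p·√(1/n₁ + 1/n₂) = 12.9465·√(1/205 + 1/45) = 2.1313.
z* = 2.326; margin = 2.326 × 2.1313 = 4.9574.
Difference = 20.4 − 23.2 = -2.8000.
-2.8000 ± 4.9574 → (-7.76, 2.16).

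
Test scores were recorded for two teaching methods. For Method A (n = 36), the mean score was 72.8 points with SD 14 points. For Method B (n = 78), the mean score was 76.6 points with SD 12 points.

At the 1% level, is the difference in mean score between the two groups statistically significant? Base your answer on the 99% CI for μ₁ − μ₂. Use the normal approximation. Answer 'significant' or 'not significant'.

not significant

Standard errors of each mean: 14/√36 = 2.3333 and 12/√78 = 1.3587.
SE(x̄₁ − x̄₂) = √(2.3333² + 1.3587²) = 2.7001 for independent samples with unequal variances.
With z* = 2.576, the margin is 2.576 × 2.7001 = 6.9555.
x̄₁ − x̄₂ = 72.8 − 76.6 = -3.8000; the interval is -3.8000 ± 6.9555 = (-10.7555, 3.1555).
The interval (-10.7555, 3.1555) contains 0, so the difference is not significant.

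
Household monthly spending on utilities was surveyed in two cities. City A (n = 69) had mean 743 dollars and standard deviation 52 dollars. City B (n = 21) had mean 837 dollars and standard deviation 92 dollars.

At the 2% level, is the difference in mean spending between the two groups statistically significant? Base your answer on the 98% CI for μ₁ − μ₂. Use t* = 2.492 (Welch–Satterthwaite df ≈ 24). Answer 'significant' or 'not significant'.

SE₁ = s₁/√n₁ = 52/√69 = 6.2601; SE₂ = 92/√21 = 20.0760.
Independent samples, unequal variances: SE_diff = √(SE₁² + SE₂²) = √(39.18885201 + 403.045776) = 21.0294.
t* = 2.492, so margin of error = 2.492 × 21.0294 = 52.4053.
Difference in means = 743 − 837 = -94.0000.
-94.0000 ± 52.4053 → (-146.4053, -41.5947).
The interval (-146.4053, -41.5947) does not contain 0, so the difference is significant.

significant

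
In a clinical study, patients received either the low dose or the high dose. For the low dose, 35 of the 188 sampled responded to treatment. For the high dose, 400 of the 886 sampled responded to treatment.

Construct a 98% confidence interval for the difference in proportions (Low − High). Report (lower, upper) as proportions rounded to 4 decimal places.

p̂₁ = 35/188 = 0.1862 and p̂₂ = 400/886 = 0.4515.
SE₁ = √(p̂₁(1−p̂₁)/n₁) = √(0.1862·0.8138/188) = 0.02839; SE₂ = √(0.4515·0.5485/886) = 0.01672.
Independent samples: SE of the difference = √(SE₁² + SE₂²) = √(0.0008059921 + 0.0002795584) = 0.03295.
z* for 98% confidence is 2.326, so the margin of error is 2.326 × 0.03295 = 0.07664.
Point estimate p̂₁ − p̂₂ = 0.1862 − 0.4515 = -0.2653.
-0.2653 ± 0.07664 → (-0.3419, -0.1887).

(-0.3419, -0.1887)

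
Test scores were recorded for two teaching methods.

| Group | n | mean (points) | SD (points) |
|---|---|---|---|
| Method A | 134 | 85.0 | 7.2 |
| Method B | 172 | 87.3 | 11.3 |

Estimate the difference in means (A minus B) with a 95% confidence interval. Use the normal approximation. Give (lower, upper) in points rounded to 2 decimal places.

Standard errors of each mean: 7.2/√134 = 0.6220 and 11.3/√172 = 0.8616.
SE(x̄₁ − x̄₂) = √(0.6220² + 0.8616²) = 1.0627 for independent samples with unequal variances.
With z* = 1.960, the margin is 1.960 × 1.0627 = 2.0829.
x̄₁ − x̄₂ = 85.0 − 87.3 = -2.3000; the interval is -2.3000 ± 2.0829 = (-4.38, -0.22).

(-4.38, -0.22)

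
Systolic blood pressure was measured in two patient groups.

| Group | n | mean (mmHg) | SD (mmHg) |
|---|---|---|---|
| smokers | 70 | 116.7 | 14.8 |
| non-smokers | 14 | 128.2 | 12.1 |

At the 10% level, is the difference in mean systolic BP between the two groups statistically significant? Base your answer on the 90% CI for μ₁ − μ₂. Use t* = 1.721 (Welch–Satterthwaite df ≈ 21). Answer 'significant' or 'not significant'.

significant

Per-group SEs: s₁/√n₁ = 14.8/√70 = 1.7689, s₂/√n₂ = 12.1/√14 = 3.2339.
Unpooled SE of the difference: √(3.12900721 + 10.45810921) = 3.6861.
Margin of error = t* · SE = 1.721 × 3.6861 = 6.3438.
x̄₁ − x̄₂ = 116.7 − 128.2 = -11.5000.
CI: -11.5000 ± 6.3438 = (-17.8438, -5.1562).
The interval (-17.8438, -5.1562) does not contain 0, so the difference is significant.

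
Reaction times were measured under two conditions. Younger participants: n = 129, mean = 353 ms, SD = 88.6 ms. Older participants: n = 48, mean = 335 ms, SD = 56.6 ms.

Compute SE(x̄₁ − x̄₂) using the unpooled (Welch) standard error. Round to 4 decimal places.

Standard errors of each mean: 88.6/√129 = 7.8008 and 56.6/√48 = 8.1695.
SE(x̄₁ − x̄₂) = √(7.8008² + 8.1695²) = 11.2957 for independent samples with unequal variances.

11.2957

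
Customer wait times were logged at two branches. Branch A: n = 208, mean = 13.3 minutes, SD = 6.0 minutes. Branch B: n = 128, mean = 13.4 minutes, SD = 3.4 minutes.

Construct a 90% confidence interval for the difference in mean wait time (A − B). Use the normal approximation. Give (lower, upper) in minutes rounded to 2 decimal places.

Per-group SEs: s₁/√n₁ = 6.0/√208 = 0.4160, s₂/√n₂ = 3.4/√128 = 0.3005.
Unpooled SE of the difference: √(0.173056 + 0.09030025) = 0.5132.
Margin of error = z* · SE = 1.645 × 0.5132 = 0.8442.
x̄₁ − x̄₂ = 13.3 − 13.4 = -0.1000.
CI: -0.1000 ± 0.8442 = (-0.94, 0.74).

(-0.94, 0.74)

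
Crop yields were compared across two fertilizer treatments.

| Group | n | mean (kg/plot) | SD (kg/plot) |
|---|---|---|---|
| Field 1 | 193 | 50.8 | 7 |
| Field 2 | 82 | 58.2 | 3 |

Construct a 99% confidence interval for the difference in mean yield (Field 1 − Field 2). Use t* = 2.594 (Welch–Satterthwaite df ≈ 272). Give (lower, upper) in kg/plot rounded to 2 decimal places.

(-8.96, -5.84)

SE₁ = s₁/√n₁ = 7/√193 = 0.5039; SE₂ = 3/√82 = 0.3313.
Independent samples, unequal variances: SE_diff = √(SE₁² + SE₂²) = √(0.25391521 + 0.10975969) = 0.6031.
t* = 2.594, so margin of error = 2.594 × 0.6031 = 1.5644.
Difference in means = 50.8 − 58.2 = -7.4000.
-7.4000 ± 1.5644 → (-8.96, -5.84).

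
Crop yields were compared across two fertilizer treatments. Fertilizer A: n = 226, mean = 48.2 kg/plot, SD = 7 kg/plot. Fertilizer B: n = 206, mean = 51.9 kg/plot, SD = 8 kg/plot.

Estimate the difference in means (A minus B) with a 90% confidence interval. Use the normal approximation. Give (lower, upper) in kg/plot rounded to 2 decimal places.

(-4.89, -2.51)

Per-group SEs: s₁/√n₁ = 7/√226 = 0.4656, s₂/√n₂ = 8/√206 = 0.5574.
Unpooled SE of the difference: √(0.21678336 + 0.31069476) = 0.7263.
Margin of error = z* · SE = 1.645 × 0.7263 = 1.1948.
x̄₁ − x̄₂ = 48.2 − 51.9 = -3.7000.
CI: -3.7000 ± 1.1948 = (-4.89, -2.51).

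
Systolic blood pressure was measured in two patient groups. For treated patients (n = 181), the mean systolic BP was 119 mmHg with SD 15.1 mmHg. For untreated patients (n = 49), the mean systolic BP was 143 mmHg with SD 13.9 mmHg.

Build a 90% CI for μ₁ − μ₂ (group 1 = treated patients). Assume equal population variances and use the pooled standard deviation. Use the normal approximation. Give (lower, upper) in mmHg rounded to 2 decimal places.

(-27.94, -20.06)

s_p = √[((n₁−1)s₁² + (n₂−1)s₂²)/(n₁+n₂−2)] = √[(180·15.1² + 48·13.9²)/228] = 14.8554.
SE = 14.8554·√(1/181 + 1/49) = 2.3923.
With z* = 1.645, margin = 1.645 × 2.3923 = 3.9353.
x̄₁ − x̄₂ = 119 − 143 = -24.0000; interval -24.0000 ± 3.9353 = (-27.94, -20.06).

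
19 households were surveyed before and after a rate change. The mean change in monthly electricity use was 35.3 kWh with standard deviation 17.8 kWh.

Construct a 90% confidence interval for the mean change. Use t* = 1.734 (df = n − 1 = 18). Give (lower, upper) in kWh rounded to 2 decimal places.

(28.22, 42.38)

Paired design: SE = s_d/√n = 17.8/√19 = 4.0836.
t* = 1.734; margin of error = 1.734 × 4.0836 = 7.0810.
35.3 ± 7.0810 → (28.22, 42.38).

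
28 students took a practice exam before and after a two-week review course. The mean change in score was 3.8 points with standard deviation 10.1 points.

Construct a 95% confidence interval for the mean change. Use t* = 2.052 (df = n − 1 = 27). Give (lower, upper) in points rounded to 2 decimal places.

(-0.12, 7.72)

Paired design: SE = s_d/√n = 10.1/√28 = 1.9087.
t* = 2.052; margin of error = 2.052 × 1.9087 = 3.9167.
3.8 ± 3.9167 → (-0.12, 7.72).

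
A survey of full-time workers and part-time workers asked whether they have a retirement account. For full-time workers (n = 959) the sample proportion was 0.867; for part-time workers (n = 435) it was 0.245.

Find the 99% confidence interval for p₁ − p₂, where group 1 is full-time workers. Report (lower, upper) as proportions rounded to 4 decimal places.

Each SE is √(p̂(1−p̂)/n): √(0.8670·0.1330/959) = 0.01097 and √(0.2450·0.7550/435) = 0.02062.
SE(p̂₁ − p̂₂) = √(SE₁² + SE₂²) = √(0.0001203409 + 0.0004251844) = 0.02336, since the two samples are independent.
At 99% confidence z* = 2.576; margin = 2.576 × 0.02336 = 0.06018.
The difference is 0.8670 − 0.2450 = 0.6220, so the interval is 0.6220 ± 0.06018 = (0.5618, 0.6822).

(0.5618, 0.6822)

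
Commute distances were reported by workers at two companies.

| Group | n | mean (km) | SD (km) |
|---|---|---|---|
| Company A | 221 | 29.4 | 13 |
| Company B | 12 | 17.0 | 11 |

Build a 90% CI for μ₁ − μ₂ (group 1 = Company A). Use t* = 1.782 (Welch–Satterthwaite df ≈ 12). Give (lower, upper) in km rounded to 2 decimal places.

SE₁ = s₁/√n₁ = 13/√221 = 0.8745; SE₂ = 11/√12 = 3.1754.
Independent samples, unequal variances: SE_diff = √(SE₁² + SE₂²) = √(0.76475025 + 10.08316516) = 3.2936.
t* = 1.782, so margin of error = 1.782 × 3.2936 = 5.8692.
Difference in means = 29.4 − 17.0 = 12.4000.
12.4000 ± 5.8692 → (6.53, 18.27).

(6.53, 18.27)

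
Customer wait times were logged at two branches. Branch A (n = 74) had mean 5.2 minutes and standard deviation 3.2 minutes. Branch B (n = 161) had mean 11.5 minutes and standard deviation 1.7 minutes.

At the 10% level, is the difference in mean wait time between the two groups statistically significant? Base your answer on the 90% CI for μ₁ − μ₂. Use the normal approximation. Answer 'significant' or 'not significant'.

Per-group SEs: s₁/√n₁ = 3.2/√74 = 0.3720, s₂/√n₂ = 1.7/√161 = 0.1340.
Unpooled SE of the difference: √(0.138384 + 0.017956) = 0.3954.
Margin of error = z* · SE = 1.645 × 0.3954 = 0.6504.
x̄₁ − x̄₂ = 5.2 − 11.5 = -6.3000.
CI: -6.3000 ± 0.6504 = (-6.9504, -5.6496).
The interval (-6.9504, -5.6496) does not contain 0, so the difference is significant.

significant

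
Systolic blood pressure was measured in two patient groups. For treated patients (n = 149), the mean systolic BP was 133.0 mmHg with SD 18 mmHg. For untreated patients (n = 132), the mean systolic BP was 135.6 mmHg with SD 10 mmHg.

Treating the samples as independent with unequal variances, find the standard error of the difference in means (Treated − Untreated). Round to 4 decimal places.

SE₁ = s₁/√n₁ = 18/√149 = 1.4746; SE₂ = 10/√132 = 0.8704.
Independent samples, unequal variances: SE_diff = √(SE₁² + SE₂²) = √(2.17444516 + 0.75759616) = 1.7123.

1.7123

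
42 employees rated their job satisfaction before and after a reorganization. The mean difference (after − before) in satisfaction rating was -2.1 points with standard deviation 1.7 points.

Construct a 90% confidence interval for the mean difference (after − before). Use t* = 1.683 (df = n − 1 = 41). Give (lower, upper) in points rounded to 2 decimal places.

(-2.54, -1.66)

This is a matched-pairs design, so SE = s_d/√n = 1.7/√42 = 0.2623.
Margin = 1.683 × 0.2623 = 0.4415; the interval is -2.1 ± 0.4415 = (-2.54, -1.66).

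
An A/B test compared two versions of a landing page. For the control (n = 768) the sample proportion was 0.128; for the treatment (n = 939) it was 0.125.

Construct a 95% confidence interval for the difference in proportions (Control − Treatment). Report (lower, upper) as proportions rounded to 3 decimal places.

(-0.029, 0.035)

Each SE is √(p̂(1−p̂)/n): √(0.1280·0.8720/768) = 0.01206 and √(0.1250·0.8750/939) = 0.01079.
SE(p̂₁ − p̂₂) = √(SE₁² + SE₂²) = √(0.0001454436 + 0.0001164241) = 0.01618, since the two samples are independent.
At 95% confidence z* = 1.960; margin = 1.960 × 0.01618 = 0.03171.
The difference is 0.1280 − 0.1250 = 0.0030, so the interval is 0.0030 ± 0.03171 = (-0.029, 0.035).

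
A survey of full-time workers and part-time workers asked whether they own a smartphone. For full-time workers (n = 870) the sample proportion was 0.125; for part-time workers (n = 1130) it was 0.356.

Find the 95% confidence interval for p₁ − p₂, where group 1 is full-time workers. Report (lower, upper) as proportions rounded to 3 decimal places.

SE₁ = √(p̂₁(1−p̂₁)/n₁) = √(0.1250·0.8750/870) = 0.01121; SE₂ = √(0.3560·0.6440/1130) = 0.01424.
Independent samples: SE of the difference = √(SE₁² + SE₂²) = √(0.0001256641 + 0.0002027776) = 0.01812.
z* for 95% confidence is 1.960, so the margin of error is 1.960 × 0.01812 = 0.03552.
Point estimate p̂₁ − p̂₂ = 0.1250 − 0.3560 = -0.2310.
-0.2310 ± 0.03552 → (-0.267, -0.195).

(-0.267, -0.195)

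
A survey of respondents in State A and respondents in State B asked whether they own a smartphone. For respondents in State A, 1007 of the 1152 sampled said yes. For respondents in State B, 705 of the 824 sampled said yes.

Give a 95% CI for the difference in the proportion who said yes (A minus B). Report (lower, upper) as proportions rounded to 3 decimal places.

p̂₁ = 1007/1152 = 0.8741 and p̂₂ = 705/824 = 0.8556.
SE₁ = √(p̂₁(1−p̂₁)/n₁) = √(0.8741·0.1259/1152) = 0.00977; SE₂ = √(0.8556·0.1444/824) = 0.01224.
Independent samples: SE of the difference = √(SE₁² + SE₂²) = √(0.0000954529 + 0.0001498176) = 0.01566.
z* for 95% confidence is 1.960, so the margin of error is 1.960 × 0.01566 = 0.03069.
Point estimate p̂₁ − p̂₂ = 0.8741 − 0.8556 = 0.0185.
0.0185 ± 0.03069 → (-0.012, 0.049).

(-0.012, 0.049)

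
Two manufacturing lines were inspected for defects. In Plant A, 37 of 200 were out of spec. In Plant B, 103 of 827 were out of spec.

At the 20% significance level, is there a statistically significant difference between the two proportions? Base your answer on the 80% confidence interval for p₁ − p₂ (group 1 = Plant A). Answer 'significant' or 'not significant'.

p̂₁ = 37/200 = 0.1850 and p̂₂ = 103/827 = 0.1245.
SE₁ = √(p̂₁(1−p̂₁)/n₁) = √(0.1850·0.8150/200) = 0.02746; SE₂ = √(0.1245·0.8755/827) = 0.01148.
Independent samples: SE of the difference = √(SE₁² + SE₂²) = √(0.0007540516 + 0.0001317904) = 0.02976.
z* for 80% confidence is 1.282, so the margin of error is 1.282 × 0.02976 = 0.03815.
Point estimate p̂₁ − p̂₂ = 0.1850 − 0.1245 = 0.0605.
0.0605 ± 0.03815 → (0.02235, 0.09865).
The interval (0.02235, 0.09865) does not contain 0, so the difference is significant.

significant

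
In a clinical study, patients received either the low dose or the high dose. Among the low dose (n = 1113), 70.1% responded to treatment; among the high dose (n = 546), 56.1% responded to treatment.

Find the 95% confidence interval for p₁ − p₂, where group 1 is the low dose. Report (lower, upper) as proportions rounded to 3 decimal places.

Each SE is √(p̂(1−p̂)/n): √(0.7010·0.2990/1113) = 0.01372 and √(0.5610·0.4390/546) = 0.02124.
SE(p̂₁ − p̂₂) = √(SE₁² + SE₂²) = √(0.0001882384 + 0.0004511376) = 0.02529, since the two samples are independent.
At 95% confidence z* = 1.960; margin = 1.960 × 0.02529 = 0.04957.
The difference is 0.7010 − 0.5610 = 0.1400, so the interval is 0.1400 ± 0.04957 = (0.090, 0.190).

(0.090, 0.190)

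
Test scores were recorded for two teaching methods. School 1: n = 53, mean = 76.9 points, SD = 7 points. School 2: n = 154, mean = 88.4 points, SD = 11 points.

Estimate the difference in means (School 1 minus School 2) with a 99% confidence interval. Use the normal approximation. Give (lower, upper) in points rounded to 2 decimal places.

Per-group SEs: s₁/√n₁ = 7/√53 = 0.9615, s₂/√n₂ = 11/√154 = 0.8864.
Unpooled SE of the difference: √(0.92448225 + 0.78570496) = 1.3077.
Margin of error = z* · SE = 2.576 × 1.3077 = 3.3686.
x̄₁ − x̄₂ = 76.9 − 88.4 = -11.5000.
CI: -11.5000 ± 3.3686 = (-14.87, -8.13).

(-14.87, -8.13)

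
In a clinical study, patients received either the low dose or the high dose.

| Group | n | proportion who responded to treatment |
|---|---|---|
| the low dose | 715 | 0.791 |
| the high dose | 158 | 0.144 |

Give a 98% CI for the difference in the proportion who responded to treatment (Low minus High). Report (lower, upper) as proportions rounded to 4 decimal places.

The two standard errors are √(0.7910×0.2090/715) = 0.01521 and √(0.1440×0.8560/158) = 0.02793.
Because the samples are independent, SE_diff = √(0.01521² + 0.02793²) = 0.03180.
Using z* = 2.326 for 98%, ME = 2.326 × 0.03180 = 0.07397.
p̂₁ − p̂₂ = 0.6470; interval 0.6470 ± 0.07397 gives (0.5730, 0.7210).

(0.5730, 0.7210)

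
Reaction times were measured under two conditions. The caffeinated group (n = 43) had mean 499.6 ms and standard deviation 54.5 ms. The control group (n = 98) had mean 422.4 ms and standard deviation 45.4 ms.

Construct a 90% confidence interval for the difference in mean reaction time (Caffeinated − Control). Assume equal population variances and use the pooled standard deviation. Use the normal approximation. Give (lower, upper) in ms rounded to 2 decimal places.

s_p = √[((n₁−1)s₁² + (n₂−1)s₂²)/(n₁+n₂−2)] = √[(42·54.5² + 97·45.4²)/139] = 48.3306.
SE = 48.3306·√(1/43 + 1/98) = 8.8407.
With z* = 1.645, margin = 1.645 × 8.8407 = 14.5430.
x̄₁ − x̄₂ = 499.6 − 422.4 = 77.2000; interval 77.2000 ± 14.5430 = (62.66, 91.74).

(62.66, 91.74)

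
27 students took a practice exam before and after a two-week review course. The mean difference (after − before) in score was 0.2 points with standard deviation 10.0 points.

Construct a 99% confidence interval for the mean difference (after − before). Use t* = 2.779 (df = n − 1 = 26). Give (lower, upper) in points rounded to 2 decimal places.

This is a matched-pairs design, so SE = s_d/√n = 10.0/√27 = 1.9245.
Margin = 2.779 × 1.9245 = 5.3482; the interval is 0.2 ± 5.3482 = (-5.15, 5.55).

(-5.15, 5.55)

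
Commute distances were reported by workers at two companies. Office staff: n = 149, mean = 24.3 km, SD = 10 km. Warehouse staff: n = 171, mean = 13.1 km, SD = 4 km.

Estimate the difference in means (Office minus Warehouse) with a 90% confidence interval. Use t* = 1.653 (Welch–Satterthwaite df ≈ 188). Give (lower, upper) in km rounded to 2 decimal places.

Standard errors of each mean: 10/√149 = 0.8192 and 4/√171 = 0.3059.
SE(x̄₁ − x̄₂) = √(0.8192² + 0.3059²) = 0.8745 for independent samples with unequal variances.
With t* = 1.653, the margin is 1.653 × 0.8745 = 1.4455.
x̄₁ − x̄₂ = 24.3 − 13.1 = 11.2000; the interval is 11.2000 ± 1.4455 = (9.75, 12.65).

(9.75, 12.65)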